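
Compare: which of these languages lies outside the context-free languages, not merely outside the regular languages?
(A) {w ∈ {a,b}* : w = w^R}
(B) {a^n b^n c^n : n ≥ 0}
(B) {a^n b^n c^n : n ≥ 0}

(B) {a^n b^n c^n : n ≥ 0} requires the CFL pumping lemma.

- {w ∈ {a,b}* : w = w^R} is context-free (but not regular)
  • Can be shown non-regular with the regular pumping lemma
  • After pumping, the string is no longer symmetric

- {a^n b^n c^n : n ≥ 0} is NOT context-free
  • Requires the CFL pumping lemma to prove
  • Cannot maintain three equal counts simultaneously

The CFL pumping lemma is "stronger" in that it can prove non-membership
in the larger class of context-free languages.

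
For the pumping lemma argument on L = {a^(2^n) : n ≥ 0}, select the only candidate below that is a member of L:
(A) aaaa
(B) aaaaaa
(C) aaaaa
(A) aaaa

The pumping lemma is applied to a string s that lies in L, so first check membership of each option:
- (A) aaaa has length 4 = 2^2, so it is in L ✓
- (B) aaaaaa has length 6, strictly between 2^2 = 4 and 2^3 = 8, so it is not in L ✗
- (C) aaaaa has length 5, strictly between 2^2 = 4 and 2^3 = 8, so it is not in L ✗

Only (A) aaaa is in L, so it is the only candidate that could play the role of s.
(In a complete proof one picks s in terms of the pumping length p so that |s| ≥ p is guaranteed; a fixed string like aaaa illustrates the shape of such an s.)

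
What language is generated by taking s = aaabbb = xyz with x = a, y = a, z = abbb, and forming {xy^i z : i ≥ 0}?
{xy^i z : i ≥ 0} = {a^(2+i) b^3 : i ≥ 0} = {aabbb, aaabbb, aaaabbb, ...}

With x = a, y = a, z = abbb: Starting with aaabbb and pumping the second 'a', we get strings with 2+i a's followed by 3 b's for i = 0, 1, 2, ...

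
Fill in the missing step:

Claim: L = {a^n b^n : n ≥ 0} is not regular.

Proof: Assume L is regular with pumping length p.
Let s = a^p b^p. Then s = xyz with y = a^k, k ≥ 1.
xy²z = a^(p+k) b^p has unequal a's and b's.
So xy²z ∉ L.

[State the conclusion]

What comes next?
This contradicts the pumping lemma for regular languages,
which guarantees xy^i z ∈ L for all i ≥ 0.

Since our assumption that L is regular leads to a contradiction,
we conclude that L = {a^n b^n : n ≥ 0} is NOT regular. ∎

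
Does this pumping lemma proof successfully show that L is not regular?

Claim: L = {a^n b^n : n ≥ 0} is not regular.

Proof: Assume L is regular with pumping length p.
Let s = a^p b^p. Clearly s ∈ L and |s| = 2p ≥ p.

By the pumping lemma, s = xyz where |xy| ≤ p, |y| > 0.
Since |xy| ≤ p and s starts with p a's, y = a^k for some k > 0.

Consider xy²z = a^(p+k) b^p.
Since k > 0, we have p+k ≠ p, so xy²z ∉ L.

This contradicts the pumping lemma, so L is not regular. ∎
The proof is correct.

This proof is valid because:
1. The string s = a^p b^p is correctly in L
2. The decomposition analysis is correct: y must consist only of a's
3. The contradiction is valid: pumping increases a's but not b's
4. The conclusion follows logically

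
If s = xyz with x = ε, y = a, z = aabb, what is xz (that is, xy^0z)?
aabb

Given x = '', y = 'a', z = 'aabb' and i = 0:

xy^0z = x + y·y·...·y (0 times) + z
       = '' + 'a'^0 + 'aabb'
       = '' + '' + 'aabb'
       = 'aabb'

The pumped string is 'aabb' with length 4.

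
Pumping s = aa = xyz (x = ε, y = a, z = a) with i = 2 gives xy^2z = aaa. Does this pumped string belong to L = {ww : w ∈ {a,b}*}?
No

xy²z = ε · aa · a = aaa.
aaa has odd length 3, so it cannot be written as ww and is not in L.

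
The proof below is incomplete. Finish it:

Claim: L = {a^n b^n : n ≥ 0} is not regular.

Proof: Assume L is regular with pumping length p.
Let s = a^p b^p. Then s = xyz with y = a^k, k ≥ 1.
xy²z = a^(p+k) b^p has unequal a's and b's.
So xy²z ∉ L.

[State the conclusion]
This contradicts the pumping lemma for regular languages,
which guarantees xy^i z ∈ L for all i ≥ 0.

Since our assumption that L is regular leads to a contradiction,
we conclude that L = {a^n b^n : n ≥ 0} is NOT regular. ∎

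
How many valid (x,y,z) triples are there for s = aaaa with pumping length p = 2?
3

For s = 'aaaa' with pumping length p = 2:

Constraints: |xy| ≤ 2, |y| > 0

Valid decompositions (|xy| ≤ p, |y| ≥ 1):
  • x='', y='a', z='aaa'
  • x='a', y='a', z='aa'
  • x='', y='aa', z='aa'

Total count: 3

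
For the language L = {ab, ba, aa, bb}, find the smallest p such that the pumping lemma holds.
p = 3

For a finite language L, the pumping lemma holds vacuously if p > max|s| for s ∈ L.

The longest string in L = {ab, ba, aa, bb} has length 2.
If p = 3, then no string s ∈ L has |s| ≥ p, so the condition is vacuously true.

The minimum pumping length is p = 3.

Why no smaller p works: for any p ≤ 2, the longest string s ∈ L has |s| = 2 ≥ p, so it would
have to be pumpable; but pumping up (i = 2, 3, ...) produces ever longer strings, which cannot all lie in the
finite language L. So the pumping property fails for every p ≤ 2.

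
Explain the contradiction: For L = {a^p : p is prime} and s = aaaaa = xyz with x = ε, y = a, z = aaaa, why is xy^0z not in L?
xy⁰z = aaaa ∉ L

Pumping with i = 0 replaces y = a by y⁰ = ε:
- Original: s = xyz = aaaaa; aaaaa has length 5, which is prime, so it is in L
- Pumped: xy⁰z = ε · ε · aaaa = aaaa
- aaaa has length 4 = 2 × 2, which is not prime, so it is not in L

The pumping lemma would require xy⁰z ∈ L, so this decomposition yields a contradiction.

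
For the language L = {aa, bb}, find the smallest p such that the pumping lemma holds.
p = 3

For a finite language L, the pumping lemma holds vacuously if p > max|s| for s ∈ L.

The longest string in L = {aa, bb} has length 2.
If p = 3, then no string s ∈ L has |s| ≥ p, so the condition is vacuously true.

The minimum pumping length is p = 3.

Why no smaller p works: for any p ≤ 2, the longest string s ∈ L has |s| = 2 ≥ p, so it would
have to be pumpable; but pumping up (i = 2, 3, ...) produces ever longer strings, which cannot all lie in the
finite language L. So the pumping property fails for every p ≤ 2.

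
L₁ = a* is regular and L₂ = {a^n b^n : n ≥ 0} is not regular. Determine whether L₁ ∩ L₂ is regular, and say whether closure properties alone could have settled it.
Yes — L₁ ∩ L₂ is regular.

A string of a* contains no b's, and the only string of {a^n b^n} with no b's is ε (n = 0). So L₁ ∩ L₂ = {ε}, a finite language, which is regular.

Note that the bare facts "L₁ regular, L₂ non-regular" do not settle the question by themselves: the closure of regular languages under ∪, ∩, complement and difference applies only when BOTH operands are regular. With a non-regular operand the result can come out regular or non-regular depending on the specific languages, so one has to work out L₁ ∩ L₂ for this particular pair, as above.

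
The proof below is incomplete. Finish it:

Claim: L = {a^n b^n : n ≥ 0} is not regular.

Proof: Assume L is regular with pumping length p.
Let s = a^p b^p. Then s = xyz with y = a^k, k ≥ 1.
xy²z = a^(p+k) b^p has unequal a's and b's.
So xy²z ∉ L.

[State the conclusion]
This contradicts the pumping lemma for regular languages,
which guarantees xy^i z ∈ L for all i ≥ 0.

Since our assumption that L is regular leads to a contradiction,
we conclude that L = {a^n b^n : n ≥ 0} is NOT regular. ∎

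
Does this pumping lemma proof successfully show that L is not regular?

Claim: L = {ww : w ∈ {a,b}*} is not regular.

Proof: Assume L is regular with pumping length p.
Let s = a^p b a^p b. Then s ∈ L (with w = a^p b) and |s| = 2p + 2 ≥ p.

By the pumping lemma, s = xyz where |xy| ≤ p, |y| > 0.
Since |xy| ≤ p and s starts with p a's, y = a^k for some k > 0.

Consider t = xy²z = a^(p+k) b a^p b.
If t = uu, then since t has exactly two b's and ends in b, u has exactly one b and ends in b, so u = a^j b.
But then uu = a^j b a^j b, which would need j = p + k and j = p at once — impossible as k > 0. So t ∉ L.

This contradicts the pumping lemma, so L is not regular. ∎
The proof is correct.

This proof is valid because:
1. s = a^p b a^p b is in L and is chosen in terms of p, so |s| ≥ p holds for every p
2. The decomposition analysis is correct: |xy| ≤ p forces y to lie inside the leading a's
3. The contradiction is valid: the argument shows a^(p+k) b a^p b cannot be split into two equal halves
4. The conclusion follows logically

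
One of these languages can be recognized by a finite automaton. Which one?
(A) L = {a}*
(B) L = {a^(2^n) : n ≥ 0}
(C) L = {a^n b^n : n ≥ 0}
(A) {a}*

(A) L = {a}* is regular.

This can be recognized by a finite automaton (DFA/NFA).
Regular expressions like {a}* define regular languages.

The other choices are not regular:
- {a^(2^n) : n ≥ 0}: After pumping, length is no longer a power of 2
- {a^n b^n : n ≥ 0}: After pumping, the number of a's and b's become unequal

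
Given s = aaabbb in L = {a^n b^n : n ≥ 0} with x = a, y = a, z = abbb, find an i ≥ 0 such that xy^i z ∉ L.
i = 2

xy²z = a · aa · abbb = aaaabbb; aaaabbb has 4 a's and 3 b's; 4 ≠ 3, so it is not in L.
(Other choices also work, e.g. i = 0, 3; only i = 1 is guaranteed to stay in L since xy¹z = s.)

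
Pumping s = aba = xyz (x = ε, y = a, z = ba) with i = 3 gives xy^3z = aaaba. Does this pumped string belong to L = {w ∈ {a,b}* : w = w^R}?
No

xy³z = ε · aaa · ba = aaaba.
aaaba reversed is abaaa ≠ aaaba, so it is not a palindrome and is not in L.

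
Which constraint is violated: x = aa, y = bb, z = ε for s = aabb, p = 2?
Violated: |xy| ≤ p

The decomposition x = aa, y = bb, z = ε for s = aabb with p = 2
violates the constraint: |xy| ≤ p

|xy| = |aabb| = 4 > 2 = p. The decomposition puts too many characters in xy.

Pumping lemma constraints:
1. xyz = s (decomposition is valid)
2. |xy| ≤ p
3. |y| > 0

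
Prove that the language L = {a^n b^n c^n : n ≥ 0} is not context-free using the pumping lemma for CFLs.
Assume for contradiction that L is context-free, and let p ≥ 1 be the pumping length given by the pumping lemma for CFLs.
Choose s = a^p b^p c^p. Then s ∈ L and |s| = 3p ≥ p.
By the CFL pumping lemma, s = uvxyz for some u, v, x, y, z with |vxy| ≤ p, |vy| ≥ 1, and uv^i xy^i z ∈ L for every i ≥ 0.

Because |vxy| ≤ p, the window vxy cannot contain both an a and a c: any substring of s containing both must include the entire block b^p plus at least one a and one c, so it has length ≥ p + 2 > p.
Hence at least one of the letters a, c does not occur in vy at all.

Take i = 0: the string uxz is obtained from s by deleting |vy| ≥ 1 symbols, so |uxz| = 3p − |vy| < 3p.
But the letter (a or c) that does not occur in vy still occurs exactly p times in uxz. Every string of L with exactly p copies of some letter is a^p b^p c^p, of length 3p. Since |uxz| < 3p, uxz ∉ L.

This contradicts the CFL pumping lemma, which requires uv^i xy^i z ∈ L for all i ≥ 0.
Hence L = {a^n b^n c^n : n ≥ 0} is not context-free. ∎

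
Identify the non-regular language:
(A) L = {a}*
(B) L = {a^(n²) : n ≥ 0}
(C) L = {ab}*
(B) {a^(n²) : n ≥ 0}

(B) L = {a^(n²) : n ≥ 0} is NOT regular.

The pumping lemma can be used to prove this:
After pumping, length is no longer a perfect square

The other languages are regular because they can be recognized by finite automata.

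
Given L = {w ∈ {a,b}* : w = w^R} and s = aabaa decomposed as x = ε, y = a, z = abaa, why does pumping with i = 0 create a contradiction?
xy⁰z = abaa ∉ L

Pumping with i = 0 replaces y = a by y⁰ = ε:
- Original: s = xyz = aabaa; aabaa reversed is aabaa, the same string, so it is a palindrome and is in L
- Pumped: xy⁰z = ε · ε · abaa = abaa
- abaa reversed is aaba ≠ abaa, so it is not a palindrome and is not in L

The pumping lemma would require xy⁰z ∈ L, so this decomposition yields a contradiction.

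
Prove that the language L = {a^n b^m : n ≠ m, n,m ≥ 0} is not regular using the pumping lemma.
Assume for contradiction that L is regular, and let p ≥ 1 be the pumping length given by the pumping lemma.
Choose s = a^p b^(p + p!). Then s ∈ L because p ≠ p + p! (as p! ≥ 1), and |s| ≥ p.
By the pumping lemma, s = xyz for some x, y, z with |xy| ≤ p, |y| ≥ 1, and xy^i z ∈ L for every i ≥ 0.
Since |xy| ≤ p and the first p symbols of s are all a's, y = a^k for some k with 1 ≤ k ≤ p.
For every i ≥ 0, xy^i z = a^(p + (i − 1)k) b^(p + p!).

Because 1 ≤ k ≤ p, k divides p!. Let t = p!/k (a positive integer) and take i = t + 1.
Then the number of a's is p + tk = p + p!, which equals the number of b's.
So xy^(t+1) z = a^(p + p!) b^(p + p!) has equally many a's and b's and is NOT in L.

This contradicts the pumping lemma, which requires xy^i z ∈ L for all i ≥ 0.
Hence L = {a^n b^m : n ≠ m, n,m ≥ 0} is not regular. ∎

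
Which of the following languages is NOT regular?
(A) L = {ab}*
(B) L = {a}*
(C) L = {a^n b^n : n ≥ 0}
(C) {a^n b^n : n ≥ 0}

(C) L = {a^n b^n : n ≥ 0} is NOT regular.

The pumping lemma can be used to prove this:
After pumping, the number of a's and b's become unequal

The other languages are regular because they can be recognized by finite automata.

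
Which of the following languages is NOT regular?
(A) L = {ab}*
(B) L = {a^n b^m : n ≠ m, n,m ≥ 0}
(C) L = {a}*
(B) {a^n b^m : n ≠ m, n,m ≥ 0}

(B) L = {a^n b^m : n ≠ m, n,m ≥ 0} is NOT regular.

The pumping lemma can be used to prove this:
After pumping a's, we can make n = m

The other languages are regular because they can be recognized by finite automata.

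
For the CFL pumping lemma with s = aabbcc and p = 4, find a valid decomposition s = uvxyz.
u='a', v='a', x='bb', y='c', z='c'

For s = aabbcc with pumping length p = 4:

One valid decomposition:
- u = 'a'
- v = 'a'
- x = 'bb'
- y = 'c'
- z = 'c'

Verification:
- uvxyz = 'a' + 'a' + 'bb' + 'c' + 'c' = aabbcc ✓
- |vxy| = |'abbc'| = 4 ≤ 4 ✓
- |vy| = |'ac'| = 2 > 0 ✓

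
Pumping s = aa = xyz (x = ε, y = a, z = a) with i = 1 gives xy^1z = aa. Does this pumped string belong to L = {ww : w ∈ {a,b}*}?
Yes

xy¹z = ε · a · a = aa.
aa splits into halves a · a, which are equal, so it is in L (w = a).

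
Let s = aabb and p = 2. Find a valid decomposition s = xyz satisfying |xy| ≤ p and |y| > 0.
x = 'a', y = 'a', z = 'bb'

For s = aabb and p = 2, one valid decomposition is:
- x = 'a' (length 1)
- y = 'a' (length 1)
- z = 'bb' (length 2)

Verification:
- xyz = 'a' + 'a' + 'bb' = aabb ✓
- |xy| = 2 ≤ 2 ✓
- |y| = 1 > 0 ✓

All pumping lemma constraints are satisfied.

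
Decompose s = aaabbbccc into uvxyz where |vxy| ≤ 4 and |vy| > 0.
u='aa', v='a', x='bb', y='b', z='ccc'

For s = aaabbbccc with pumping length p = 4:

One valid decomposition:
- u = 'aa'
- v = 'a'
- x = 'bb'
- y = 'b'
- z = 'ccc'

Verification:
- uvxyz = 'aa' + 'a' + 'bb' + 'b' + 'ccc' = aaabbbccc ✓
- |vxy| = |'abbb'| = 4 ≤ 4 ✓
- |vy| = |'ab'| = 2 > 0 ✓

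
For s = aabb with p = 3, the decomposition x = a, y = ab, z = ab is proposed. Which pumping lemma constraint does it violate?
Violated: xyz = s

The decomposition x = a, y = ab, z = ab for s = aabb with p = 3
violates the constraint: xyz = s

xyz = 'a' + 'ab' + 'ab' = 'aabab' ≠ 'aabb' = s. The decomposition doesn't reconstruct s.

Pumping lemma constraints:
1. xyz = s (decomposition is valid)
2. |xy| ≤ p
3. |y| > 0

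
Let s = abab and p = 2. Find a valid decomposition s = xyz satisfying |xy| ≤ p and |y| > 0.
x = 'a', y = 'b', z = 'ab'

For s = abab and p = 2, one valid decomposition is:
- x = 'a' (length 1)
- y = 'b' (length 1)
- z = 'ab' (length 2)

Verification:
- xyz = 'a' + 'b' + 'ab' = abab ✓
- |xy| = 2 ≤ 2 ✓
- |y| = 1 > 0 ✓

All pumping lemma constraints are satisfied.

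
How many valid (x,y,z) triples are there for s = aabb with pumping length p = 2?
3

For s = 'aabb' with pumping length p = 2:

Constraints: |xy| ≤ 2, |y| > 0

Valid decompositions (|xy| ≤ p, |y| ≥ 1):
  • x='', y='a', z='abb'
  • x='a', y='a', z='bb'
  • x='', y='aa', z='bb'

Total count: 3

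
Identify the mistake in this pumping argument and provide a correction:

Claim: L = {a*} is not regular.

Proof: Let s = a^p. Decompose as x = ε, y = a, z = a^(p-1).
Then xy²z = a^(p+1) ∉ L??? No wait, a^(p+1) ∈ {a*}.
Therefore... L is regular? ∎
Error: The proof attempts to show a*  is not regular, but a* IS regular!

Correction: a* is a regular language (recognized by a simple DFA with one accepting state and self-loop on 'a'). The pumping lemma can only prove non-regularity, not regularity. For regular languages, pumping always works.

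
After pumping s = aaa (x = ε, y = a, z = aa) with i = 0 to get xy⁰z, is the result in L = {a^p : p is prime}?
Yes

xy⁰z = ε · ε · aa = aa.
aa has length 2, which is prime, so it is in L.
(A single pumped string landing in L is not a contradiction by itself; a non-regularity proof needs some i for which xy^i z ∉ L, for every admissible decomposition.)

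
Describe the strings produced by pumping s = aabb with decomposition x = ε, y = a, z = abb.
{xy^i z : i ≥ 0} = {a^(i+1) b^2 : i ≥ 0} = {abb, aabb, aaabb, ...}

With x = ε, y = a, z = abb: Starting with aabb and pumping the first 'a' (z = abb keeps the second 'a'), we get strings with i+1 a's followed by 2 b's for i = 0, 1, 2, ...; note bb is not produced because z always contributes one a.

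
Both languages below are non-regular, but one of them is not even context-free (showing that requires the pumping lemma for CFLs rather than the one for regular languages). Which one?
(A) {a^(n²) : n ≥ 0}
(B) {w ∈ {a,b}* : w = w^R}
(A) {a^(n²) : n ≥ 0}

(A) {a^(n²) : n ≥ 0} requires the CFL pumping lemma.

- {w ∈ {a,b}* : w = w^R} is context-free (but not regular)
  • Can be shown non-regular with the regular pumping lemma
  • After pumping, the string is no longer symmetric

- {a^(n²) : n ≥ 0} is NOT context-free
  • Requires the CFL pumping lemma to prove
  • Gaps between squares grow unboundedly

The CFL pumping lemma is "stronger" in that it can prove non-membership
in the larger class of context-free languages.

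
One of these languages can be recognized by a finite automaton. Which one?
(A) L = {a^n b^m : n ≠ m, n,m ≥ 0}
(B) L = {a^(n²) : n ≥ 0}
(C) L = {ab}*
(C) {ab}*

(C) L = {ab}* is regular.

This can be recognized by a finite automaton (DFA/NFA).
Regular expressions like {ab}* define regular languages.

The other choices are not regular:
- {a^(n²) : n ≥ 0}: After pumping, length is no longer a perfect square
- {a^n b^m : n ≠ m, n,m ≥ 0}: After pumping a's, we can make n = m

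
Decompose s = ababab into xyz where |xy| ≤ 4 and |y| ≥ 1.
x = '', y = 'abab', z = 'ab'

For s = ababab and p = 4, one valid decomposition is:
- x = '' (length 0)
- y = 'abab' (length 4)
- z = 'ab' (length 2)

Verification:
- xyz = '' + 'abab' + 'ab' = ababab ✓
- |xy| = 4 ≤ 4 ✓
- |y| = 4 > 0 ✓

All pumping lemma constraints are satisfied.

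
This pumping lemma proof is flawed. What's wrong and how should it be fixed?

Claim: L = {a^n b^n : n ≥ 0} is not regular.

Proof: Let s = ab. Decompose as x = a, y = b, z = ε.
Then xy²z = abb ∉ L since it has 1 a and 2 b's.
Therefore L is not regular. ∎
Error: The string s = ab might be shorter than the pumping length p.

Correction: Choose s = a^p b^p to ensure |s| ≥ p. Also, the decomposition is wrong: with |xy| ≤ p, y cannot include b's when s starts with p a's.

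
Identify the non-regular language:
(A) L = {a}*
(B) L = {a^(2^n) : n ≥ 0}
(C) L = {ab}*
(B) {a^(2^n) : n ≥ 0}

(B) L = {a^(2^n) : n ≥ 0} is NOT regular.

The pumping lemma can be used to prove this:
After pumping, length is no longer a power of 2

The other languages are regular because they can be recognized by finite automata.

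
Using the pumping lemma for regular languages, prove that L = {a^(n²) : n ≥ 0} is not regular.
Assume for contradiction that L is regular, and let p ≥ 1 be the pumping length given by the pumping lemma.
Choose s = a^(p²). Then s ∈ L and |s| = p² ≥ p.
By the pumping lemma, s = xyz for some x, y, z with |xy| ≤ p, |y| ≥ 1, and xy^i z ∈ L for every i ≥ 0.
Here y = a^k for some k with 1 ≤ k ≤ |xy| ≤ p.

Take i = 2: |xy²z| = p² + k.
Now p² < p² + k ≤ p² + p < p² + 2p + 1 = (p + 1)².
So |xy²z| lies strictly between the consecutive squares p² and (p + 1)², hence is not a perfect square, and xy²z ∉ L.

This contradicts the pumping lemma, which requires xy^i z ∈ L for all i ≥ 0.
Hence L = {a^(n²) : n ≥ 0} is not regular. ∎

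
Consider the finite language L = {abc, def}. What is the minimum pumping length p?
p = 4

For a finite language L, the pumping lemma holds vacuously if p > max|s| for s ∈ L.

The longest string in L = {abc, def} has length 3.
If p = 4, then no string s ∈ L has |s| ≥ p, so the condition is vacuously true.

The minimum pumping length is p = 4.

Why no smaller p works: for any p ≤ 3, the longest string s ∈ L has |s| = 3 ≥ p, so it would
have to be pumpable; but pumping up (i = 2, 3, ...) produces ever longer strings, which cannot all lie in the
finite language L. So the pumping property fails for every p ≤ 3.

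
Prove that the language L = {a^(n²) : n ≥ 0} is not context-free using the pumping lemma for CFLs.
Assume for contradiction that L is context-free, and let p ≥ 1 be the pumping length given by the pumping lemma for CFLs.
Choose s = a^(p²). Then s ∈ L and |s| = p² ≥ p.
By the CFL pumping lemma, s = uvxyz for some u, v, x, y, z with |vxy| ≤ p, |vy| ≥ 1, and uv^i xy^i z ∈ L for every i ≥ 0.
All symbols are a's, so only lengths matter: let k = |vy|, with 1 ≤ k ≤ |vxy| ≤ p.

Take i = 2: |uv²xy²z| = p² + k, and p² < p² + k ≤ p² + p < (p + 1)².
So the length lies strictly between consecutive squares and is not a perfect square; uv²xy²z ∉ L.

This contradicts the CFL pumping lemma, which requires uv^i xy^i z ∈ L for all i ≥ 0.
Hence L = {a^(n²) : n ≥ 0} is not context-free. ∎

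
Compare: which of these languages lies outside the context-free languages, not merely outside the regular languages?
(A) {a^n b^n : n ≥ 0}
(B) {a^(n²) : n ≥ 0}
(B) {a^(n²) : n ≥ 0}

(B) {a^(n²) : n ≥ 0} requires the CFL pumping lemma.

- {a^n b^n : n ≥ 0} is context-free (but not regular)
  • Can be shown non-regular with the regular pumping lemma
  • After pumping, the number of a's and b's become unequal

- {a^(n²) : n ≥ 0} is NOT context-free
  • Requires the CFL pumping lemma to prove
  • Gaps between squares grow unboundedly

The CFL pumping lemma is "stronger" in that it can prove non-membership
in the larger class of context-free languages.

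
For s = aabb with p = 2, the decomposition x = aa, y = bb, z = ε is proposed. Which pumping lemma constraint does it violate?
Violated: |xy| ≤ p

The decomposition x = aa, y = bb, z = ε for s = aabb with p = 2
violates the constraint: |xy| ≤ p

|xy| = |aabb| = 4 > 2 = p. The decomposition puts too many characters in xy.

Pumping lemma constraints:
1. xyz = s (decomposition is valid)
2. |xy| ≤ p
3. |y| > 0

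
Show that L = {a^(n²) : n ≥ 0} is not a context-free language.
Assume for contradiction that L is context-free, and let p ≥ 1 be the pumping length given by the pumping lemma for CFLs.
Choose s = a^(p²). Then s ∈ L and |s| = p² ≥ p.
By the CFL pumping lemma, s = uvxyz for some u, v, x, y, z with |vxy| ≤ p, |vy| ≥ 1, and uv^i xy^i z ∈ L for every i ≥ 0.
All symbols are a's, so only lengths matter: let k = |vy|, with 1 ≤ k ≤ |vxy| ≤ p.

Take i = 2: |uv²xy²z| = p² + k, and p² < p² + k ≤ p² + p < (p + 1)².
So the length lies strictly between consecutive squares and is not a perfect square; uv²xy²z ∉ L.

This contradicts the CFL pumping lemma, which requires uv^i xy^i z ∈ L for all i ≥ 0.
Hence L = {a^(n²) : n ≥ 0} is not context-free. ∎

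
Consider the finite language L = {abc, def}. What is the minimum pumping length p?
p = 4

For a finite language L, the pumping lemma holds vacuously if p > max|s| for s ∈ L.

The longest string in L = {abc, def} has length 3.
If p = 4, then no string s ∈ L has |s| ≥ p, so the condition is vacuously true.

The minimum pumping length is p = 4.

Why no smaller p works: for any p ≤ 3, the longest string s ∈ L has |s| = 3 ≥ p, so it would
have to be pumpable; but pumping up (i = 2, 3, ...) produces ever longer strings, which cannot all lie in the
finite language L. So the pumping property fails for every p ≤ 3.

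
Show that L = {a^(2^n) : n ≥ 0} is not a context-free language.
Assume for contradiction that L is context-free, and let p ≥ 1 be the pumping length given by the pumping lemma for CFLs.
Choose s = a^(2^p). Then s ∈ L and |s| = 2^p ≥ p.
By the CFL pumping lemma, s = uvxyz for some u, v, x, y, z with |vxy| ≤ p, |vy| ≥ 1, and uv^i xy^i z ∈ L for every i ≥ 0.
All symbols are a's, so only lengths matter: let k = |vy|, with 1 ≤ k ≤ |vxy| ≤ p < 2^p.

Take i = 2: |uv²xy²z| = 2^p + k, and 2^p < 2^p + k < 2^p + 2^p = 2^(p+1).
So the length lies strictly between consecutive powers of two and is not a power of 2; uv²xy²z ∉ L.

This contradicts the CFL pumping lemma, which requires uv^i xy^i z ∈ L for all i ≥ 0.
Hence L = {a^(2^n) : n ≥ 0} is not context-free. ∎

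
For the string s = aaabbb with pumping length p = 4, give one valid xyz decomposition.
x = '', y = 'aa', z = 'abbb'

For s = aaabbb and p = 4, one valid decomposition is:
- x = '' (length 0)
- y = 'aa' (length 2)
- z = 'abbb' (length 4)

Verification:
- xyz = '' + 'aa' + 'abbb' = aaabbb ✓
- |xy| = 2 ≤ 4 ✓
- |y| = 2 > 0 ✓

All pumping lemma constraints are satisfied.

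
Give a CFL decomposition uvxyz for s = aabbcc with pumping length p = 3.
u='aa', v='b', x='b', y='c', z='c'

For s = aabbcc with pumping length p = 3:

One valid decomposition:
- u = 'aa'
- v = 'b'
- x = 'b'
- y = 'c'
- z = 'c'

Verification:
- uvxyz = 'aa' + 'b' + 'b' + 'c' + 'c' = aabbcc ✓
- |vxy| = |'bbc'| = 3 ≤ 3 ✓
- |vy| = |'bc'| = 2 > 0 ✓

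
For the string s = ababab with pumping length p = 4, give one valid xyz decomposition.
x = '', y = 'abab', z = 'ab'

For s = ababab and p = 4, one valid decomposition is:
- x = '' (length 0)
- y = 'abab' (length 4)
- z = 'ab' (length 2)

Verification:
- xyz = '' + 'abab' + 'ab' = ababab ✓
- |xy| = 4 ≤ 4 ✓
- |y| = 4 > 0 ✓

All pumping lemma constraints are satisfied.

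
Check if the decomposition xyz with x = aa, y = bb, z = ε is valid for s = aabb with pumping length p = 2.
Violated: |xy| ≤ p

The decomposition x = aa, y = bb, z = ε for s = aabb with p = 2
violates the constraint: |xy| ≤ p

|xy| = |aabb| = 4 > 2 = p. The decomposition puts too many characters in xy.

Pumping lemma constraints:
1. xyz = s (decomposition is valid)
2. |xy| ≤ p
3. |y| > 0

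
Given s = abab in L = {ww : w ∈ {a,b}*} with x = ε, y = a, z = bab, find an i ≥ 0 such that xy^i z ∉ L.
i = 0

xy⁰z = ε · ε · bab = bab; bab has odd length 3, so it cannot be written as ww and is not in L.
(Other choices also work, e.g. i = 2, 3; only i = 1 is guaranteed to stay in L since xy¹z = s.)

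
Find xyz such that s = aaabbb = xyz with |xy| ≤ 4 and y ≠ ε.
x = '', y = 'a', z = 'aabbb'

For s = aaabbb and p = 4, one valid decomposition is:
- x = '' (length 0)
- y = 'a' (length 1)
- z = 'aabbb' (length 5)

Verification:
- xyz = '' + 'a' + 'aabbb' = aaabbb ✓
- |xy| = 1 ≤ 4 ✓
- |y| = 1 > 0 ✓

All pumping lemma constraints are satisfied.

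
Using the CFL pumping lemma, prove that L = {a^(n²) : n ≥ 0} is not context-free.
Assume for contradiction that L is context-free, and let p ≥ 1 be the pumping length given by the pumping lemma for CFLs.
Choose s = a^(p²). Then s ∈ L and |s| = p² ≥ p.
By the CFL pumping lemma, s = uvxyz for some u, v, x, y, z with |vxy| ≤ p, |vy| ≥ 1, and uv^i xy^i z ∈ L for every i ≥ 0.
All symbols are a's, so only lengths matter: let k = |vy|, with 1 ≤ k ≤ |vxy| ≤ p.

Take i = 2: |uv²xy²z| = p² + k, and p² < p² + k ≤ p² + p < (p + 1)².
So the length lies strictly between consecutive squares and is not a perfect square; uv²xy²z ∉ L.

This contradicts the CFL pumping lemma, which requires uv^i xy^i z ∈ L for all i ≥ 0.
Hence L = {a^(n²) : n ≥ 0} is not context-free. ∎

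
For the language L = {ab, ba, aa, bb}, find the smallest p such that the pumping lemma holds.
p = 3

For a finite language L, the pumping lemma holds vacuously if p > max|s| for s ∈ L.

The longest string in L = {ab, ba, aa, bb} has length 2.
If p = 3, then no string s ∈ L has |s| ≥ p, so the condition is vacuously true.

The minimum pumping length is p = 3.

Why no smaller p works: for any p ≤ 2, the longest string s ∈ L has |s| = 2 ≥ p, so it would
have to be pumpable; but pumping up (i = 2, 3, ...) produces ever longer strings, which cannot all lie in the
finite language L. So the pumping property fails for every p ≤ 2.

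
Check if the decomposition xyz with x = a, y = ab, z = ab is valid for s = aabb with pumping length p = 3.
Violated: xyz = s

The decomposition x = a, y = ab, z = ab for s = aabb with p = 3
violates the constraint: xyz = s

xyz = 'a' + 'ab' + 'ab' = 'aabab' ≠ 'aabb' = s. The decomposition doesn't reconstruct s.

Pumping lemma constraints:
1. xyz = s (decomposition is valid)
2. |xy| ≤ p
3. |y| > 0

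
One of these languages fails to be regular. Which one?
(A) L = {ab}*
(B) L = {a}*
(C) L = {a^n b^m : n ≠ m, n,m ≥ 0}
(C) {a^n b^m : n ≠ m, n,m ≥ 0}

(C) L = {a^n b^m : n ≠ m, n,m ≥ 0} is NOT regular.

The pumping lemma can be used to prove this:
After pumping a's, we can make n = m

The other languages are regular because they can be recognized by finite automata.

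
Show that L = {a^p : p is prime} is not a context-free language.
Assume for contradiction that L is context-free, and let p ≥ 1 be the pumping length given by the pumping lemma for CFLs.
Choose a prime q with q ≥ p and let s = a^q. Then s ∈ L and |s| = q ≥ p.
By the CFL pumping lemma, s = uvxyz for some u, v, x, y, z with |vxy| ≤ p, |vy| ≥ 1, and uv^i xy^i z ∈ L for every i ≥ 0.
All symbols are a's, so only lengths matter: let k = |vy|, with 1 ≤ k ≤ p. Then |uv^i xy^i z| = q + (i − 1)k.

Take i = q + 1: the length is q + qk = q(k + 1).
Both factors satisfy q ≥ 2 and k + 1 ≥ 2, so q(k + 1) is composite and uv^(q+1) xy^(q+1) z ∉ L.

This contradicts the CFL pumping lemma, which requires uv^i xy^i z ∈ L for all i ≥ 0.
Hence L = {a^p : p is prime} is not context-free. ∎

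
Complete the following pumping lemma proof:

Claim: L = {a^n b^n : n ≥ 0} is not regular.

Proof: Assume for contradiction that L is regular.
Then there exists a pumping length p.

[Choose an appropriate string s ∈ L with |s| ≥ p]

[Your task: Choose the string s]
s = a^p b^p

This string is in L (has equal a's and b's) and has length 2p ≥ p.
Any decomposition xyz with |xy| ≤ p means y consists only of a's,
so pumping will unbalance the counts.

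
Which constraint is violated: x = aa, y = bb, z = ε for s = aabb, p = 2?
Violated: |xy| ≤ p

The decomposition x = aa, y = bb, z = ε for s = aabb with p = 2
violates the constraint: |xy| ≤ p

|xy| = |aabb| = 4 > 2 = p. The decomposition puts too many characters in xy.

Pumping lemma constraints:
1. xyz = s (decomposition is valid)
2. |xy| ≤ p
3. |y| > 0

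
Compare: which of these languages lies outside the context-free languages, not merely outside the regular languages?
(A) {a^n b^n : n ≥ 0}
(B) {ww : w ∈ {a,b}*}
(B) {ww : w ∈ {a,b}*}

(B) {ww : w ∈ {a,b}*} requires the CFL pumping lemma.

- {a^n b^n : n ≥ 0} is context-free (but not regular)
  • Can be shown non-regular with the regular pumping lemma
  • After pumping, the number of a's and b's become unequal

- {ww : w ∈ {a,b}*} is NOT context-free
  • Requires the CFL pumping lemma to prove
  • Cannot verify equality of two arbitrary substrings

The CFL pumping lemma is "stronger" in that it can prove non-membership
in the larger class of context-free languages.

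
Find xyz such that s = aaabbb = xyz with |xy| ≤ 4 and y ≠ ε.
x = '', y = 'aa', z = 'abbb'

For s = aaabbb and p = 4, one valid decomposition is:
- x = '' (length 0)
- y = 'aa' (length 2)
- z = 'abbb' (length 4)

Verification:
- xyz = '' + 'aa' + 'abbb' = aaabbb ✓
- |xy| = 2 ≤ 4 ✓
- |y| = 2 > 0 ✓

All pumping lemma constraints are satisfied.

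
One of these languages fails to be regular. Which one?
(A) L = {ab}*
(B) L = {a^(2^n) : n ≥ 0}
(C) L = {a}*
(B) {a^(2^n) : n ≥ 0}

(B) L = {a^(2^n) : n ≥ 0} is NOT regular.

The pumping lemma can be used to prove this:
After pumping, length is no longer a power of 2

The other languages are regular because they can be recognized by finite automata.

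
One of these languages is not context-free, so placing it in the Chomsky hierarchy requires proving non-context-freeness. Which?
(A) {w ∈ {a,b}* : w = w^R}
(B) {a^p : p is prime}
(B) {a^p : p is prime}

(B) {a^p : p is prime} requires the CFL pumping lemma.

- {w ∈ {a,b}* : w = w^R} is context-free (but not regular)
  • Can be shown non-regular with the regular pumping lemma
  • After pumping, the string is no longer symmetric

- {a^p : p is prime} is NOT context-free
  • Requires the CFL pumping lemma to prove
  • The CFL pumping lemma also fails because prime gaps are unbounded

The CFL pumping lemma is "stronger" in that it can prove non-membership
in the larger class of context-free languages.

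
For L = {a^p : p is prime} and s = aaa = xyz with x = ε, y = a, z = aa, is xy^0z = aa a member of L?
Yes

xy⁰z = ε · ε · aa = aa.
aa has length 2, which is prime, so it is in L.
(A single pumped string landing in L is not a contradiction by itself; a non-regularity proof needs some i for which xy^i z ∉ L, for every admissible decomposition.)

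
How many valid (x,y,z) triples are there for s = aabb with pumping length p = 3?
6

For s = 'aabb' with pumping length p = 3:

Constraints: |xy| ≤ 3, |y| > 0

Valid decompositions (|xy| ≤ p, |y| ≥ 1):
  • x='', y='a', z='abb'
  • x='a', y='a', z='bb'
  • x='', y='aa', z='bb'
  • x='aa', y='b', z='b'
  • x='a', y='ab', z='b'
  • x='', y='aab', z='b'

Total count: 6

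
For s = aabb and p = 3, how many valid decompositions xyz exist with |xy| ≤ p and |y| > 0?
6

For s = 'aabb' with pumping length p = 3:

Constraints: |xy| ≤ 3, |y| > 0

Valid decompositions (|xy| ≤ p, |y| ≥ 1):
  • x='', y='a', z='abb'
  • x='a', y='a', z='bb'
  • x='', y='aa', z='bb'
  • x='aa', y='b', z='b'
  • x='a', y='ab', z='b'
  • x='', y='aab', z='b'

Total count: 6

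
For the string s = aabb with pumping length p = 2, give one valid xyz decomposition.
x = 'a', y = 'a', z = 'bb'

For s = aabb and p = 2, one valid decomposition is:
- x = 'a' (length 1)
- y = 'a' (length 1)
- z = 'bb' (length 2)

Verification:
- xyz = 'a' + 'a' + 'bb' = aabb ✓
- |xy| = 2 ≤ 2 ✓
- |y| = 1 > 0 ✓

All pumping lemma constraints are satisfied.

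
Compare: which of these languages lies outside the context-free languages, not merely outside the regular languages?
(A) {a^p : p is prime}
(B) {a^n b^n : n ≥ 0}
(A) {a^p : p is prime}

(A) {a^p : p is prime} requires the CFL pumping lemma.

- {a^n b^n : n ≥ 0} is context-free (but not regular)
  • Can be shown non-regular with the regular pumping lemma
  • After pumping, the number of a's and b's become unequal

- {a^p : p is prime} is NOT context-free
  • Requires the CFL pumping lemma to prove
  • The CFL pumping lemma also fails because prime gaps are unbounded

The CFL pumping lemma is "stronger" in that it can prove non-membership
in the larger class of context-free languages.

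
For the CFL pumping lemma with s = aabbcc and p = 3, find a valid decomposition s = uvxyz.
u='aa', v='b', x='b', y='c', z='c'

For s = aabbcc with pumping length p = 3:

One valid decomposition:
- u = 'aa'
- v = 'b'
- x = 'b'
- y = 'c'
- z = 'c'

Verification:
- uvxyz = 'aa' + 'b' + 'b' + 'c' + 'c' = aabbcc ✓
- |vxy| = |'bbc'| = 3 ≤ 3 ✓
- |vy| = |'bc'| = 2 > 0 ✓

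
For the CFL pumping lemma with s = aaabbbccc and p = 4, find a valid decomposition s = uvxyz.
u='aa', v='a', x='bb', y='b', z='ccc'

For s = aaabbbccc with pumping length p = 4:

One valid decomposition:
- u = 'aa'
- v = 'a'
- x = 'bb'
- y = 'b'
- z = 'ccc'

Verification:
- uvxyz = 'aa' + 'a' + 'bb' + 'b' + 'ccc' = aaabbbccc ✓
- |vxy| = |'abbb'| = 4 ≤ 4 ✓
- |vy| = |'ab'| = 2 > 0 ✓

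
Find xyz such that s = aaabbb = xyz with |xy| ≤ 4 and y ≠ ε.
x = '', y = 'aa', z = 'abbb'

For s = aaabbb and p = 4, one valid decomposition is:
- x = '' (length 0)
- y = 'aa' (length 2)
- z = 'abbb' (length 4)

Verification:
- xyz = '' + 'aa' + 'abbb' = aaabbb ✓
- |xy| = 2 ≤ 4 ✓
- |y| = 2 > 0 ✓

All pumping lemma constraints are satisfied.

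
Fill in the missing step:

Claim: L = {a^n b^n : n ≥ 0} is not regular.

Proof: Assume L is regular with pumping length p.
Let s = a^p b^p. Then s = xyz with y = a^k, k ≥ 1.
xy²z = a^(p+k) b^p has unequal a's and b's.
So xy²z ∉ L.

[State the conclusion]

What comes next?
This contradicts the pumping lemma for regular languages,
which guarantees xy^i z ∈ L for all i ≥ 0.

Since our assumption that L is regular leads to a contradiction,
we conclude that L = {a^n b^n : n ≥ 0} is NOT regular. ∎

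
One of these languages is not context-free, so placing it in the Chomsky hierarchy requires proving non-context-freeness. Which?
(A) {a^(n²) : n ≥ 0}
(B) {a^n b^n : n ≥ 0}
(A) {a^(n²) : n ≥ 0}

(A) {a^(n²) : n ≥ 0} requires the CFL pumping lemma.

- {a^n b^n : n ≥ 0} is context-free (but not regular)
  • Can be shown non-regular with the regular pumping lemma
  • After pumping, the number of a's and b's become unequal

- {a^(n²) : n ≥ 0} is NOT context-free
  • Requires the CFL pumping lemma to prove
  • Gaps between squares grow unboundedly

The CFL pumping lemma is "stronger" in that it can prove non-membership
in the larger class of context-free languages.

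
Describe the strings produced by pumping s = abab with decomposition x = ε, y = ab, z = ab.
{xy^i z : i ≥ 0} = {(ab)^(i+1) : i ≥ 0} = {ab, abab, ababab, ...}

With x = ε, y = ab, z = ab: Pumping 'ab' gives strings of alternating a's and b's.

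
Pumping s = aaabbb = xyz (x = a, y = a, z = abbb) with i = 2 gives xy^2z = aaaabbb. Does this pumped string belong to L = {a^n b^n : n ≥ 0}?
No

xy²z = a · aa · abbb = aaaabbb.
aaaabbb has 4 a's and 3 b's; 4 ≠ 3, so it is not in L.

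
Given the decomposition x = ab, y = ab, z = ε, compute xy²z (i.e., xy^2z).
ababab

Given x = 'ab', y = 'ab', z = '' and i = 2:

xy^2z = x + y·y·...·y (2 times) + z
       = 'ab' + 'ab'^2 + ''
       = 'ab' + 'abab' + ''
       = 'ababab'

The pumped string is 'ababab' with length 6.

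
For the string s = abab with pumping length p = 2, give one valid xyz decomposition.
x = '', y = 'ab', z = 'ab'

For s = abab and p = 2, one valid decomposition is:
- x = '' (length 0)
- y = 'ab' (length 2)
- z = 'ab' (length 2)

Verification:
- xyz = '' + 'ab' + 'ab' = abab ✓
- |xy| = 2 ≤ 2 ✓
- |y| = 2 > 0 ✓

All pumping lemma constraints are satisfied.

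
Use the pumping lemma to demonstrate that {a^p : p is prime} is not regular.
Assume for contradiction that L is regular, and let p ≥ 1 be the pumping length given by the pumping lemma.
Choose a prime q with q ≥ p (one exists because there are infinitely many primes) and let s = a^q. Then s ∈ L and |s| = q ≥ p.
By the pumping lemma, s = xyz for some x, y, z with |xy| ≤ p, |y| ≥ 1, and xy^i z ∈ L for every i ≥ 0.
Here y = a^k for some k with 1 ≤ k ≤ p, and xy^i z = a^(q + (i − 1)k) for every i ≥ 0.

Take i = q + 1: |xy^(q+1) z| = q + qk = q(k + 1).
Both factors satisfy q ≥ 2 and k + 1 ≥ 2, so q(k + 1) is composite, and xy^(q+1) z ∉ L.

This contradicts the pumping lemma, which requires xy^i z ∈ L for all i ≥ 0.
Hence L = {a^p : p is prime} is not regular. ∎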